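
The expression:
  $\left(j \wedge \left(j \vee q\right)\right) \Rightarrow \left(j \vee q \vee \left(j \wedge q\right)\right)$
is always true.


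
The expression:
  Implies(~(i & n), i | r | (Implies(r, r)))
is always true.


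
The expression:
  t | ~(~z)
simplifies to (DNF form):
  t | z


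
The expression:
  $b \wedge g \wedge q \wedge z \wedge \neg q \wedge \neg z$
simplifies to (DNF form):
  $\text{False}$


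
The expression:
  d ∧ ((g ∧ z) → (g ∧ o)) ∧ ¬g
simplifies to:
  d ∧ ¬g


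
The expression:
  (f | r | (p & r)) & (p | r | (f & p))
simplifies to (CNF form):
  (f | r) & (p | r)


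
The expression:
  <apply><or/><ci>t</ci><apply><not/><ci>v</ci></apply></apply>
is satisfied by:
  {t: True, v: False}
  {v: False, t: False}
  {v: True, t: True}


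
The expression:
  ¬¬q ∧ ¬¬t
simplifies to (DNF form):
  q ∧ t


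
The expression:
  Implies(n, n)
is always true.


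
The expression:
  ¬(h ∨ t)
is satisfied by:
  {h: False, t: False}


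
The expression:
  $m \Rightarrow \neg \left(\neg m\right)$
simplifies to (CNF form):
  $\text{True}$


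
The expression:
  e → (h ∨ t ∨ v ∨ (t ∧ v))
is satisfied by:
  {h: True, t: True, v: True, e: False}
  {h: True, t: True, e: False, v: False}
  {h: True, v: True, e: False, t: False}
  {h: True, e: False, v: False, t: False}
  {t: True, v: True, e: False, h: False}
  {t: True, e: False, v: False, h: False}
  {v: True, t: False, e: False, h: False}
  {t: False, e: False, v: False, h: False}
  {t: True, h: True, e: True, v: True}
  {t: True, h: True, e: True, v: False}
  {h: True, e: True, v: True, t: False}
  {h: True, e: True, t: False, v: False}
  {v: True, e: True, t: True, h: False}
  {e: True, t: True, h: False, v: False}
  {e: True, v: True, h: False, t: False}


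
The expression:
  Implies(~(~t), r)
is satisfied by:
  {r: True, t: False}
  {t: False, r: False}
  {t: True, r: True}


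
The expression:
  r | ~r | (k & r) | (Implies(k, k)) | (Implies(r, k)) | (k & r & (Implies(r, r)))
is always true.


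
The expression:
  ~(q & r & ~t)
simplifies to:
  t | ~q | ~r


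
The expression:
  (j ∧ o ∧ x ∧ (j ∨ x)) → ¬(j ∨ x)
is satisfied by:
  {o: False, x: False, j: False}
  {j: True, o: False, x: False}
  {x: True, o: False, j: False}
  {j: True, x: True, o: False}
  {o: True, j: False, x: False}
  {j: True, o: True, x: False}
  {x: True, o: True, j: False}


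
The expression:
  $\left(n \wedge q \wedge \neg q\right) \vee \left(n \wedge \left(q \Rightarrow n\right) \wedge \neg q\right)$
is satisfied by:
  {n: True, q: False}


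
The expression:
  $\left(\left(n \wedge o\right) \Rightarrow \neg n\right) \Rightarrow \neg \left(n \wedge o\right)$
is always true.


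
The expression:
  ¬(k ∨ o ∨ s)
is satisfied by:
  {o: False, k: False, s: False}


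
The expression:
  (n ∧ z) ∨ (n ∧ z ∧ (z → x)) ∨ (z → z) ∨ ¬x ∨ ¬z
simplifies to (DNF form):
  True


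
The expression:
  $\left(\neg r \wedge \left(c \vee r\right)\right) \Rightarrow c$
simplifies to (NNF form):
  $\text{True}$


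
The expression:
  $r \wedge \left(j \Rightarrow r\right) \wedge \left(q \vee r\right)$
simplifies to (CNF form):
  $r$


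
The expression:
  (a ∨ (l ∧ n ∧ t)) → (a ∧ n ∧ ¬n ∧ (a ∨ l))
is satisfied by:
  {a: False, l: False, t: False, n: False}
  {n: True, a: False, l: False, t: False}
  {t: True, a: False, l: False, n: False}
  {n: True, t: True, a: False, l: False}
  {l: True, n: False, a: False, t: False}
  {n: True, l: True, a: False, t: False}
  {t: True, l: True, n: False, a: False}


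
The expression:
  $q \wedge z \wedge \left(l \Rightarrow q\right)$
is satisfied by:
  {z: True, q: True}


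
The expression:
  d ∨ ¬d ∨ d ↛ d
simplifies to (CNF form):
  True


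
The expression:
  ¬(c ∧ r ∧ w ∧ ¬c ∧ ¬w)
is always true.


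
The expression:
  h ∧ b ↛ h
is never true.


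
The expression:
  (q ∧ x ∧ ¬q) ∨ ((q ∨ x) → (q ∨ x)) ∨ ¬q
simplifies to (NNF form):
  True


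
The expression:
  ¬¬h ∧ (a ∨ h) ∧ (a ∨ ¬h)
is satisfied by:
  {a: True, h: True}


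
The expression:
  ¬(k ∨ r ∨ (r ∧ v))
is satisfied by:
  {r: False, k: False}


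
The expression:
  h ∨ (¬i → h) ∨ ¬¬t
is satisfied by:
  {i: True, t: True, h: True}
  {i: True, t: True, h: False}
  {i: True, h: True, t: False}
  {i: True, h: False, t: False}
  {t: True, h: True, i: False}
  {t: True, h: False, i: False}
  {h: True, t: False, i: False}


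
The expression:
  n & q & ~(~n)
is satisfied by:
  {q: True, n: True}


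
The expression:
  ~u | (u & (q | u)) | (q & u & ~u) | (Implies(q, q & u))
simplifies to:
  True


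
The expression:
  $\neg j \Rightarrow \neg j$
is always true.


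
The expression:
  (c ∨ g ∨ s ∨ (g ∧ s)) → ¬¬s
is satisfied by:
  {s: True, g: False, c: False}
  {s: True, c: True, g: False}
  {s: True, g: True, c: False}
  {s: True, c: True, g: True}
  {c: False, g: False, s: False}


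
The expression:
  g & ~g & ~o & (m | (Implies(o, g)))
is never true.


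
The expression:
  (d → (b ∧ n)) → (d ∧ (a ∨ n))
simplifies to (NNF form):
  d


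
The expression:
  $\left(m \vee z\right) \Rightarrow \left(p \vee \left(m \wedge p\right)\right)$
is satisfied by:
  {p: True, m: False, z: False}
  {z: True, p: True, m: False}
  {p: True, m: True, z: False}
  {z: True, p: True, m: True}
  {z: False, m: False, p: False}


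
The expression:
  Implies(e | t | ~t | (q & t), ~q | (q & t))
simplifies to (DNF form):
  t | ~q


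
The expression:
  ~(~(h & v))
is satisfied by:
  {h: True, v: True}


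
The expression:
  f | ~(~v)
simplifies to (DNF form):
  f | v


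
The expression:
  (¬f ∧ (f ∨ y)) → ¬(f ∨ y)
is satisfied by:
  {f: True, y: False}
  {y: False, f: False}
  {y: True, f: True}


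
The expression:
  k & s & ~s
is never true.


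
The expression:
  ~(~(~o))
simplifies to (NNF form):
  ~o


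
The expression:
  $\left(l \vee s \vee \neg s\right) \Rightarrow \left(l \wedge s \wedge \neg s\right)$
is never true.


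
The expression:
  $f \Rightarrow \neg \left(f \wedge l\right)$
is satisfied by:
  {l: False, f: False}
  {f: True, l: False}
  {l: True, f: False}


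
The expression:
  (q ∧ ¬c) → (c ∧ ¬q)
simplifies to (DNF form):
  c ∨ ¬q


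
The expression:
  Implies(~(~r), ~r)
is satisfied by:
  {r: False}


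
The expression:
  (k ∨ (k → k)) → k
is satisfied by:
  {k: True}


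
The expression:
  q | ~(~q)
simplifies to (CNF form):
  q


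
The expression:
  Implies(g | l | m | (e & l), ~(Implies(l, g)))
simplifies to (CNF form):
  ~g & (l | ~m)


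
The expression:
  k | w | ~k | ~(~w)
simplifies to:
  True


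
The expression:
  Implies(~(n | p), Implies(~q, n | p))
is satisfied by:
  {n: True, q: True, p: True}
  {n: True, q: True, p: False}
  {n: True, p: True, q: False}
  {n: True, p: False, q: False}
  {q: True, p: True, n: False}
  {q: True, p: False, n: False}
  {p: True, q: False, n: False}


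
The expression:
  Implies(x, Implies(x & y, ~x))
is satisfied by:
  {y: False, x: False}
  {x: True, y: False}
  {y: True, x: False}


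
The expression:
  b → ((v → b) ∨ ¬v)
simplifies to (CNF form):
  True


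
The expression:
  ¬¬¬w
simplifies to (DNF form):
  ¬w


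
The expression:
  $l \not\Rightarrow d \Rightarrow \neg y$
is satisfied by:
  {d: True, l: False, y: False}
  {l: False, y: False, d: False}
  {d: True, y: True, l: False}
  {y: True, l: False, d: False}
  {d: True, l: True, y: False}
  {l: True, d: False, y: False}
  {d: True, y: True, l: True}


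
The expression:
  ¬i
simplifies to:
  ¬i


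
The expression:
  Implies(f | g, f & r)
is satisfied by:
  {r: True, f: False, g: False}
  {r: False, f: False, g: False}
  {f: True, r: True, g: False}
  {g: True, f: True, r: True}


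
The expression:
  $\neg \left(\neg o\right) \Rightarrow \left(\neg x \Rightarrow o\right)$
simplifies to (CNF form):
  $\text{True}$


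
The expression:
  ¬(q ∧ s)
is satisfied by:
  {s: False, q: False}
  {q: True, s: False}
  {s: True, q: False}


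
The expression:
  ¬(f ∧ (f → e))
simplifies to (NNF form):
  ¬e ∨ ¬f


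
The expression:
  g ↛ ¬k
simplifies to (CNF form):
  g ∧ k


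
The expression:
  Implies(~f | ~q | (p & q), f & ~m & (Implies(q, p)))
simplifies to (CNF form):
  f & (q | ~m) & (~m | ~p)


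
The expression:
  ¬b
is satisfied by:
  {b: False}


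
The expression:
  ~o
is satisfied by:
  {o: False}


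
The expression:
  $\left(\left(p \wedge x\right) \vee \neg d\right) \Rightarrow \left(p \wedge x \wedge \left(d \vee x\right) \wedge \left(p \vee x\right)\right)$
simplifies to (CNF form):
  $\left(d \vee p\right) \wedge \left(d \vee x\right)$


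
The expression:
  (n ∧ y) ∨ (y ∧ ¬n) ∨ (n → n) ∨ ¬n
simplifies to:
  True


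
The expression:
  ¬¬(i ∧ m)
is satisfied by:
  {m: True, i: True}


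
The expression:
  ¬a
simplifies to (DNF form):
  ¬a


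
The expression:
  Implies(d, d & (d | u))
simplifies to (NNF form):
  True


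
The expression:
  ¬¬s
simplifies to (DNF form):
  s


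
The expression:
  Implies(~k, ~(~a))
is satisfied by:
  {a: True, k: True}
  {a: True, k: False}
  {k: True, a: False}


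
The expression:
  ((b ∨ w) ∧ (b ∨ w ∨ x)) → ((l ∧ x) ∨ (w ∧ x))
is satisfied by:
  {x: True, l: True, b: False, w: False}
  {x: True, b: False, w: False, l: False}
  {x: True, l: True, w: True, b: False}
  {x: True, w: True, b: False, l: False}
  {x: True, l: True, b: True, w: False}
  {x: True, l: True, w: True, b: True}
  {x: True, w: True, b: True, l: False}
  {l: True, b: False, w: False, x: False}
  {l: False, b: False, w: False, x: False}


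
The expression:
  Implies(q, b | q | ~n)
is always true.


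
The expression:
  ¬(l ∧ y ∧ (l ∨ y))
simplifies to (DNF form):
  ¬l ∨ ¬y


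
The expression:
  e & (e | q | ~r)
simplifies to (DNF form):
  e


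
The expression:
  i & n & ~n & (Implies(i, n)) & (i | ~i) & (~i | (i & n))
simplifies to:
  False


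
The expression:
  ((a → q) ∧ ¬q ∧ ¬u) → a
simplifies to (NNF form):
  a ∨ q ∨ u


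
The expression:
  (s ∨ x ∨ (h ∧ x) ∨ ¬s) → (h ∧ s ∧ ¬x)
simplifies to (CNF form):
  h ∧ s ∧ ¬x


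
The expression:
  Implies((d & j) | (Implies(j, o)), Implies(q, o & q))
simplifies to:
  o | ~q | (j & ~d)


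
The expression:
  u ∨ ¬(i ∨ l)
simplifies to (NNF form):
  u ∨ (¬i ∧ ¬l)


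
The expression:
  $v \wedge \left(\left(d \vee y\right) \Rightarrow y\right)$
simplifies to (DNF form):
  $\left(v \wedge y\right) \vee \left(v \wedge \neg d\right)$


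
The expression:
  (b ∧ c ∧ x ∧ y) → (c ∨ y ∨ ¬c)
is always true.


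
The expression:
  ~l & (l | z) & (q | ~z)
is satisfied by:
  {z: True, q: True, l: False}


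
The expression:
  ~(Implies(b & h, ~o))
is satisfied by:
  {h: True, b: True, o: True}


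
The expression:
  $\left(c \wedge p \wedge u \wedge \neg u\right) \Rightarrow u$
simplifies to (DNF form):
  $\text{True}$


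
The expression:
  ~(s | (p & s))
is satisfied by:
  {s: False}


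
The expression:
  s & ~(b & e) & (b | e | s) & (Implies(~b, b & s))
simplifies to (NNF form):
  b & s & ~e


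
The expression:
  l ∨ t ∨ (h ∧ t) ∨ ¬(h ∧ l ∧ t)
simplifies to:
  True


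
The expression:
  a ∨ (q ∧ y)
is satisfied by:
  {a: True, q: True, y: True}
  {a: True, q: True, y: False}
  {a: True, y: True, q: False}
  {a: True, y: False, q: False}
  {q: True, y: True, a: False}


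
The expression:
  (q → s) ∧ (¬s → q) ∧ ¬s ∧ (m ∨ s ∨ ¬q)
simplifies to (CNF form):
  False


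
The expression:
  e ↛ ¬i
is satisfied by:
  {i: True, e: True}


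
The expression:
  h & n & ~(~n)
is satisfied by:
  {h: True, n: True}


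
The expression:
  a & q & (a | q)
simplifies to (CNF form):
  a & q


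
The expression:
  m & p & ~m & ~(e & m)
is never true.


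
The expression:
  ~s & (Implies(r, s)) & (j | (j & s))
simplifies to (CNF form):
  j & ~r & ~s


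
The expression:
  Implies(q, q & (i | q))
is always true.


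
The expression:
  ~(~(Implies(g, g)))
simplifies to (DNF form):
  True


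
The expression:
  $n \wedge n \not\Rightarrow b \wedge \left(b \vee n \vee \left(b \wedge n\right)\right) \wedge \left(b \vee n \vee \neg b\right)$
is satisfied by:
  {n: True, b: False}


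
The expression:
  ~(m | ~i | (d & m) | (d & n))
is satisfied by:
  {i: True, d: False, n: False, m: False}
  {i: True, n: True, d: False, m: False}
  {i: True, d: True, n: False, m: False}


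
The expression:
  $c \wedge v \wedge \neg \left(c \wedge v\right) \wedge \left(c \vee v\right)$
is never true.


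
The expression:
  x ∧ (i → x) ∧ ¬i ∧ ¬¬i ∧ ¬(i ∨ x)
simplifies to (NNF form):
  False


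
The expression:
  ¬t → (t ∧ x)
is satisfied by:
  {t: True}


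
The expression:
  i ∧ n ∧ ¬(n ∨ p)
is never true.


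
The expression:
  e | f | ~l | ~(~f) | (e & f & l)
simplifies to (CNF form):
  e | f | ~l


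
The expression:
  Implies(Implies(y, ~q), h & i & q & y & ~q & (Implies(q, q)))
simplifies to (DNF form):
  q & y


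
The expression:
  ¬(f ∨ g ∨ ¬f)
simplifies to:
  False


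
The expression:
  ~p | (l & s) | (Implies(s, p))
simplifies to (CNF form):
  True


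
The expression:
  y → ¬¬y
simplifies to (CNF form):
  True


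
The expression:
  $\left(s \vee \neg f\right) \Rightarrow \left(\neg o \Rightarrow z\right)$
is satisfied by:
  {o: True, z: True, f: True, s: False}
  {o: True, z: True, s: False, f: False}
  {o: True, z: True, f: True, s: True}
  {o: True, z: True, s: True, f: False}
  {o: True, f: True, s: False, z: False}
  {o: True, s: False, f: False, z: False}
  {o: True, f: True, s: True, z: False}
  {o: True, s: True, f: False, z: False}
  {f: True, z: True, s: False, o: False}
  {z: True, s: False, f: False, o: False}
  {f: True, z: True, s: True, o: False}
  {z: True, s: True, f: False, o: False}
  {f: True, z: False, s: False, o: False}


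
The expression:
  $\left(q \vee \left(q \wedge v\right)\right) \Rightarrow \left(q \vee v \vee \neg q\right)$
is always true.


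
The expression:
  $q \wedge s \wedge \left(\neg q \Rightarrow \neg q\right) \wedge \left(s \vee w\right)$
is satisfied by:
  {s: True, q: True}


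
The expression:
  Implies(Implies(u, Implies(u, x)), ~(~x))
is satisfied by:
  {x: True, u: True}
  {x: True, u: False}
  {u: True, x: False}


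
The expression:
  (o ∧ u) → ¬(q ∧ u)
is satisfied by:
  {u: False, q: False, o: False}
  {o: True, u: False, q: False}
  {q: True, u: False, o: False}
  {o: True, q: True, u: False}
  {u: True, o: False, q: False}
  {o: True, u: True, q: False}
  {q: True, u: True, o: False}


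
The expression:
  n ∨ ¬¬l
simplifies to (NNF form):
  l ∨ n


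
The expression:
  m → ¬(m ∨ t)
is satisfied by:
  {m: False}


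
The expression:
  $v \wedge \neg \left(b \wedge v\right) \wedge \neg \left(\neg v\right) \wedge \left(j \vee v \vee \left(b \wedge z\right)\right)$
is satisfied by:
  {v: True, b: False}


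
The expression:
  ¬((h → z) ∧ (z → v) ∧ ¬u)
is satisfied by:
  {u: True, h: True, z: False, v: False}
  {u: True, z: False, h: False, v: False}
  {v: True, u: True, h: True, z: False}
  {v: True, u: True, z: False, h: False}
  {u: True, h: True, z: True, v: False}
  {u: True, z: True, h: False, v: False}
  {u: True, v: True, z: True, h: True}
  {u: True, v: True, z: True, h: False}
  {h: True, v: False, z: False, u: False}
  {v: True, h: True, z: False, u: False}
  {h: True, z: True, v: False, u: False}
  {z: True, v: False, h: False, u: False}


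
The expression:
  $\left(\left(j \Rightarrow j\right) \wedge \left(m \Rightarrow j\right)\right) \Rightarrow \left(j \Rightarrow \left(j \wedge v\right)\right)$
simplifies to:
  $v \vee \neg j$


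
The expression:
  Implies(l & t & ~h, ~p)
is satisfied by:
  {h: True, l: False, t: False, p: False}
  {p: False, l: False, h: False, t: False}
  {p: True, h: True, l: False, t: False}
  {p: True, l: False, h: False, t: False}
  {t: True, h: True, p: False, l: False}
  {t: True, p: False, l: False, h: False}
  {t: True, p: True, h: True, l: False}
  {t: True, p: True, l: False, h: False}
  {h: True, l: True, t: False, p: False}
  {l: True, t: False, h: False, p: False}
  {p: True, l: True, h: True, t: False}
  {p: True, l: True, t: False, h: False}
  {h: True, l: True, t: True, p: False}
  {l: True, t: True, p: False, h: False}
  {p: True, l: True, t: True, h: True}


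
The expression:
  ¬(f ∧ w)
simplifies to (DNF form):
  ¬f ∨ ¬w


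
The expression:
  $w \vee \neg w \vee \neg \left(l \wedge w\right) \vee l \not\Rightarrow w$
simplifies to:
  $\text{True}$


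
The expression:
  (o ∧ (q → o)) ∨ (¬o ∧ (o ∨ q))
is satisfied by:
  {q: True, o: True}
  {q: True, o: False}
  {o: True, q: False}


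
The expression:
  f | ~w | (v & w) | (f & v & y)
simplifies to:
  f | v | ~w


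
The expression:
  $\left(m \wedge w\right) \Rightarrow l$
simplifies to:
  $l \vee \neg m \vee \neg w$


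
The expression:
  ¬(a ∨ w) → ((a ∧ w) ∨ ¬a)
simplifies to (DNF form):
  True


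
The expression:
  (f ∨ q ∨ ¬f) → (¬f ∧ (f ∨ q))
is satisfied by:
  {q: True, f: False}


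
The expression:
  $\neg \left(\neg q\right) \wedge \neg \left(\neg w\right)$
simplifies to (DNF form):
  $q \wedge w$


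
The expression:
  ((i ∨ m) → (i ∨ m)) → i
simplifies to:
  i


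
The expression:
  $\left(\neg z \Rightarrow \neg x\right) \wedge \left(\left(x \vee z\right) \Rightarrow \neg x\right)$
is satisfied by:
  {x: False}


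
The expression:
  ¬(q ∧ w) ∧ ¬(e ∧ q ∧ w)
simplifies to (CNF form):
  ¬q ∨ ¬w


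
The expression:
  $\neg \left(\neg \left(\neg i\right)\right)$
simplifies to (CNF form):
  $\neg i$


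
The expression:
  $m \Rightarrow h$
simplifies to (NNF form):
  $h \vee \neg m$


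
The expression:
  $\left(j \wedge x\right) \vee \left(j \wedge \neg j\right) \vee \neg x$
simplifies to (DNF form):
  $j \vee \neg x$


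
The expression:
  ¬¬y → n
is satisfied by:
  {n: True, y: False}
  {y: False, n: False}
  {y: True, n: True}


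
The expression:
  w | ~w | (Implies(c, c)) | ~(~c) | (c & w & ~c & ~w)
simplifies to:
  True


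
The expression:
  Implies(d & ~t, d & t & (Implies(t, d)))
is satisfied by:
  {t: True, d: False}
  {d: False, t: False}
  {d: True, t: True}


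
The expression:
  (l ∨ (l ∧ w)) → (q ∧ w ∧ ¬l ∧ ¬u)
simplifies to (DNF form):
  ¬l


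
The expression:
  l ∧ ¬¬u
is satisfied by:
  {u: True, l: True}


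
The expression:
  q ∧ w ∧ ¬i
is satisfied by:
  {w: True, q: True, i: False}


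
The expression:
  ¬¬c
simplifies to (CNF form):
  c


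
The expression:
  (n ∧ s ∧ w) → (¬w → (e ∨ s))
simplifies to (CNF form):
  True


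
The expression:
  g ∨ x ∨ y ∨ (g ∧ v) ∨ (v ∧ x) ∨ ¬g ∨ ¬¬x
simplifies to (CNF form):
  True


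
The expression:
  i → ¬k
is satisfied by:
  {k: False, i: False}
  {i: True, k: False}
  {k: True, i: False}


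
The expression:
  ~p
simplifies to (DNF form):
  ~p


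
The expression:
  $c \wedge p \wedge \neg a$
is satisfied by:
  {c: True, p: True, a: False}


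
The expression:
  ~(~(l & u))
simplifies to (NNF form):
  l & u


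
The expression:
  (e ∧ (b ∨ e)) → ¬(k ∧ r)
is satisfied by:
  {k: False, e: False, r: False}
  {r: True, k: False, e: False}
  {e: True, k: False, r: False}
  {r: True, e: True, k: False}
  {k: True, r: False, e: False}
  {r: True, k: True, e: False}
  {e: True, k: True, r: False}


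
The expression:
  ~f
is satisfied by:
  {f: False}


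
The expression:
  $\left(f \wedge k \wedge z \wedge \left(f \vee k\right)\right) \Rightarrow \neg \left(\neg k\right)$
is always true.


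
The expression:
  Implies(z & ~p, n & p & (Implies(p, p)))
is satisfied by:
  {p: True, z: False}
  {z: False, p: False}
  {z: True, p: True}


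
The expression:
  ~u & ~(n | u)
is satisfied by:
  {n: False, u: False}


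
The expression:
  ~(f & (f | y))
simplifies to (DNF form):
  ~f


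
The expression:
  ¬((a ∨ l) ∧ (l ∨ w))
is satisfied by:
  {l: False, w: False, a: False}
  {a: True, l: False, w: False}
  {w: True, l: False, a: False}


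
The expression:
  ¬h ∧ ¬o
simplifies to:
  ¬h ∧ ¬o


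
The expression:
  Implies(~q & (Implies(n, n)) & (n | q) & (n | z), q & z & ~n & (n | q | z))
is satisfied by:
  {q: True, n: False}
  {n: False, q: False}
  {n: True, q: True}


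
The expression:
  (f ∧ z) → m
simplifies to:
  m ∨ ¬f ∨ ¬z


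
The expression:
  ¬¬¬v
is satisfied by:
  {v: False}


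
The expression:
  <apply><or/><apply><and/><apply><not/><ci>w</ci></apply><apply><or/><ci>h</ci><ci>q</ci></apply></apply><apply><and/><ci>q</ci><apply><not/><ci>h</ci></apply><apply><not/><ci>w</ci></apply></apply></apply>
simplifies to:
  <apply><and/><apply><not/><ci>w</ci></apply><apply><or/><ci>h</ci><ci>q</ci></apply></apply>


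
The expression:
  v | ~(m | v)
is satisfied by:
  {v: True, m: False}
  {m: False, v: False}
  {m: True, v: True}


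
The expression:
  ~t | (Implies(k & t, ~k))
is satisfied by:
  {k: False, t: False}
  {t: True, k: False}
  {k: True, t: False}


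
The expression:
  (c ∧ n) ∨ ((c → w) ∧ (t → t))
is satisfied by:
  {w: True, n: True, c: False}
  {w: True, c: False, n: False}
  {n: True, c: False, w: False}
  {n: False, c: False, w: False}
  {w: True, n: True, c: True}
  {w: True, c: True, n: False}
  {n: True, c: True, w: False}


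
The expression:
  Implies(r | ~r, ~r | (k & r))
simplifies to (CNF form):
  k | ~r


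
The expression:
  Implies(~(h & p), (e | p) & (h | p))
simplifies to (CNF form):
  (e | p) & (h | p)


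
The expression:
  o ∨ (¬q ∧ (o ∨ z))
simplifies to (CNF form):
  (o ∨ z) ∧ (o ∨ ¬q)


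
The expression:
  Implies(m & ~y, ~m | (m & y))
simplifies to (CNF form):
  y | ~m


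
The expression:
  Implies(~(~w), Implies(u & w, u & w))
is always true.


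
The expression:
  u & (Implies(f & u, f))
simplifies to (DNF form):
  u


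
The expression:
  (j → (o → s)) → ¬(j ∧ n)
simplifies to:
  (o ∧ ¬s) ∨ ¬j ∨ ¬n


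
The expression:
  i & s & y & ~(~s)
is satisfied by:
  {i: True, s: True, y: True}


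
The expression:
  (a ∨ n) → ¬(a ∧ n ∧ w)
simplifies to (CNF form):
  ¬a ∨ ¬n ∨ ¬w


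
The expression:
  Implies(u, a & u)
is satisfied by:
  {a: True, u: False}
  {u: False, a: False}
  {u: True, a: True}


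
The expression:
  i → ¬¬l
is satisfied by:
  {l: True, i: False}
  {i: False, l: False}
  {i: True, l: True}


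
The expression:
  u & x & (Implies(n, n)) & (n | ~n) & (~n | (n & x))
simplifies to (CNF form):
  u & x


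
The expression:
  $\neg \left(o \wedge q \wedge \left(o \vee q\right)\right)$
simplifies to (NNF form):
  $\neg o \vee \neg q$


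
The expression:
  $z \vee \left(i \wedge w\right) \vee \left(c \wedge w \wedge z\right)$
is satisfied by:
  {z: True, w: True, i: True}
  {z: True, w: True, i: False}
  {z: True, i: True, w: False}
  {z: True, i: False, w: False}
  {w: True, i: True, z: False}


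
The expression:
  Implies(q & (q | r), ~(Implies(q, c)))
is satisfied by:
  {c: False, q: False}
  {q: True, c: False}
  {c: True, q: False}


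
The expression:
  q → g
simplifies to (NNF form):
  g ∨ ¬q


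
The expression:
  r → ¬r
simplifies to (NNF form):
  ¬r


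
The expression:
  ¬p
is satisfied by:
  {p: False}


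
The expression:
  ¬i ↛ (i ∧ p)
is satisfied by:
  {i: False}


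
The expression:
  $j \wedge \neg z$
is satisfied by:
  {j: True, z: False}


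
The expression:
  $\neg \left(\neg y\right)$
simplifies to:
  $y$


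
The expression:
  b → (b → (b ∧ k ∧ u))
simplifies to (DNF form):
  (k ∧ u) ∨ ¬b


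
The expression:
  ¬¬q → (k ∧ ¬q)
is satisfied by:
  {q: False}


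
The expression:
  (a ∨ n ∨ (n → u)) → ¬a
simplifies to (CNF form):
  ¬a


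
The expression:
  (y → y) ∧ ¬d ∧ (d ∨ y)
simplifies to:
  y ∧ ¬d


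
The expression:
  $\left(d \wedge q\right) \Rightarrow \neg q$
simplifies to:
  $\neg d \vee \neg q$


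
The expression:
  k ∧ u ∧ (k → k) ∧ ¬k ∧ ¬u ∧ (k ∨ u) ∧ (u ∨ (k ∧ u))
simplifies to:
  False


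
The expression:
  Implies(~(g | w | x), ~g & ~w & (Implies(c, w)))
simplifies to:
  g | w | x | ~c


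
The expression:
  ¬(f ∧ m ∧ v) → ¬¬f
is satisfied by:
  {f: True}


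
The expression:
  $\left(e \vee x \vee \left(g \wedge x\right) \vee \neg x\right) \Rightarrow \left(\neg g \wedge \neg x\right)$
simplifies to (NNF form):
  $\neg g \wedge \neg x$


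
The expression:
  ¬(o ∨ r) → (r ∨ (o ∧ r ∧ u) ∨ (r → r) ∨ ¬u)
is always true.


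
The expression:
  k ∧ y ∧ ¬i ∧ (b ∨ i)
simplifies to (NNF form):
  b ∧ k ∧ y ∧ ¬i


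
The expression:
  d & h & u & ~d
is never true.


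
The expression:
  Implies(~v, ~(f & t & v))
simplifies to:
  True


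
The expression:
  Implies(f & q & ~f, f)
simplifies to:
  True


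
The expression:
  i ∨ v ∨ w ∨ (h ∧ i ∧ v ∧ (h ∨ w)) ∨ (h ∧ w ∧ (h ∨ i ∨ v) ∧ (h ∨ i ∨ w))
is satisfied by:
  {i: True, v: True, w: True}
  {i: True, v: True, w: False}
  {i: True, w: True, v: False}
  {i: True, w: False, v: False}
  {v: True, w: True, i: False}
  {v: True, w: False, i: False}
  {w: True, v: False, i: False}


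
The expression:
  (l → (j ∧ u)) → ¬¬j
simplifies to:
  j ∨ l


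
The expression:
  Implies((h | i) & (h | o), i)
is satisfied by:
  {i: True, h: False}
  {h: False, i: False}
  {h: True, i: True}


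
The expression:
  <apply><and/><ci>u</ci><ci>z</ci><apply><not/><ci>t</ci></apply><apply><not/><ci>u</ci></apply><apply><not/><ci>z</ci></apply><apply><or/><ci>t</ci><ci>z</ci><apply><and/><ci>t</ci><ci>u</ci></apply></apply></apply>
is never true.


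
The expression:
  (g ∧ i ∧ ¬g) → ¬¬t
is always true.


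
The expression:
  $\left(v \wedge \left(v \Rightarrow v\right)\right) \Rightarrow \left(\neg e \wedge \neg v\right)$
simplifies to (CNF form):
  $\neg v$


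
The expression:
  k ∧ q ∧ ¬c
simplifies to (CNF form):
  k ∧ q ∧ ¬c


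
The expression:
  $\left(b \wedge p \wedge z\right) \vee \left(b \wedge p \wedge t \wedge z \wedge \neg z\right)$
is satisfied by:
  {z: True, p: True, b: True}


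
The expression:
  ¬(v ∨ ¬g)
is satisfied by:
  {g: True, v: False}


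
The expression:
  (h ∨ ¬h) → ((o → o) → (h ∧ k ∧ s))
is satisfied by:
  {h: True, s: True, k: True}


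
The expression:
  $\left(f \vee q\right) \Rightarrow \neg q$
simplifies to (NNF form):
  $\neg q$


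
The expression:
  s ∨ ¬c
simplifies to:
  s ∨ ¬c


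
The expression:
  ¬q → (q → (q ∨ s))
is always true.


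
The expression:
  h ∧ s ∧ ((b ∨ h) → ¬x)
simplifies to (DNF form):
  h ∧ s ∧ ¬x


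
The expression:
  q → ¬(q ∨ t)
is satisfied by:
  {q: False}


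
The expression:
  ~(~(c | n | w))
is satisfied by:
  {n: True, c: True, w: True}
  {n: True, c: True, w: False}
  {n: True, w: True, c: False}
  {n: True, w: False, c: False}
  {c: True, w: True, n: False}
  {c: True, w: False, n: False}
  {w: True, c: False, n: False}


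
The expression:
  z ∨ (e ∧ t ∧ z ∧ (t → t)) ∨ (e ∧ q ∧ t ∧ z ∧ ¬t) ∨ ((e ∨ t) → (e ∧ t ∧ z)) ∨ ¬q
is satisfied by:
  {z: True, t: False, e: False, q: False}
  {z: True, e: True, t: False, q: False}
  {z: True, t: True, e: False, q: False}
  {z: True, e: True, t: True, q: False}
  {z: False, t: False, e: False, q: False}
  {e: True, z: False, t: False, q: False}
  {t: True, z: False, e: False, q: False}
  {e: True, t: True, z: False, q: False}
  {q: True, z: True, t: False, e: False}
  {q: True, e: True, z: True, t: False}
  {q: True, z: True, t: True, e: False}
  {q: True, e: True, z: True, t: True}
  {q: True, z: False, t: False, e: False}


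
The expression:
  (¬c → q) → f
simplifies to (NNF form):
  f ∨ (¬c ∧ ¬q)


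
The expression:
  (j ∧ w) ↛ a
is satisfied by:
  {j: True, w: True, a: False}


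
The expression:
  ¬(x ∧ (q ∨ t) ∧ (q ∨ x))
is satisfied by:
  {q: False, x: False, t: False}
  {t: True, q: False, x: False}
  {q: True, t: False, x: False}
  {t: True, q: True, x: False}
  {x: True, t: False, q: False}


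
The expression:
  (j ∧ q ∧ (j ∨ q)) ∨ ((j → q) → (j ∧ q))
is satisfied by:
  {j: True}


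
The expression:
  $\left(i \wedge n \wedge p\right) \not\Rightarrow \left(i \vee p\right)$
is never true.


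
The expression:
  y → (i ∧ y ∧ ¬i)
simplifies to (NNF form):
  ¬y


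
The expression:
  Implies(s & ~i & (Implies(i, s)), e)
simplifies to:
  e | i | ~s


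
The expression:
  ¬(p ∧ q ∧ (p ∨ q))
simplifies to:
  ¬p ∨ ¬q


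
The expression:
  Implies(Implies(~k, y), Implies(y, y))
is always true.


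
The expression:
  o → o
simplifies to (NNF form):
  True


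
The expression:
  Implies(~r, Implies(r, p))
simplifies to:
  True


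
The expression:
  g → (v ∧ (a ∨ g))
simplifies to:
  v ∨ ¬g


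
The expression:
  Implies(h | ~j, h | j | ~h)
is always true.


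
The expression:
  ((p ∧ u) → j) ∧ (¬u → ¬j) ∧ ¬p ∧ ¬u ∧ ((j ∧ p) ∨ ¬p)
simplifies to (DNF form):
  ¬j ∧ ¬p ∧ ¬u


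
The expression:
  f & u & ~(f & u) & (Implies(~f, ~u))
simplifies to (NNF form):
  False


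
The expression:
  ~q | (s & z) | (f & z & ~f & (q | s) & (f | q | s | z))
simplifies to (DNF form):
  ~q | (s & z)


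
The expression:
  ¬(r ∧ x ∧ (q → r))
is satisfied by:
  {x: False, r: False}
  {r: True, x: False}
  {x: True, r: False}


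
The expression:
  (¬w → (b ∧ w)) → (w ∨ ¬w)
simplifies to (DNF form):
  True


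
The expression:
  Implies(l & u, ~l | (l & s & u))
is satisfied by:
  {s: True, l: False, u: False}
  {l: False, u: False, s: False}
  {u: True, s: True, l: False}
  {u: True, l: False, s: False}
  {s: True, l: True, u: False}
  {l: True, s: False, u: False}
  {u: True, l: True, s: True}


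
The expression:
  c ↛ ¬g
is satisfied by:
  {c: True, g: True}


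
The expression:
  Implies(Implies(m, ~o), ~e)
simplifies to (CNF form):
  (m | ~e) & (o | ~e)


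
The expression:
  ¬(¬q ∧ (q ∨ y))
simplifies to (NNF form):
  q ∨ ¬y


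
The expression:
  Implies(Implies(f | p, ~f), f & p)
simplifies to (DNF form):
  f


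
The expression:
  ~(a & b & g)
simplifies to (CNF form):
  ~a | ~b | ~g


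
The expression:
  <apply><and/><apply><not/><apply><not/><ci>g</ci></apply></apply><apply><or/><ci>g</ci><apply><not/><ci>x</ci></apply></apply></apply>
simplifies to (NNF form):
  <ci>g</ci>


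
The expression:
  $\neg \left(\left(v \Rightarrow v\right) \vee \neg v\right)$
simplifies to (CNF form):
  $\text{False}$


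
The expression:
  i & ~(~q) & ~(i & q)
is never true.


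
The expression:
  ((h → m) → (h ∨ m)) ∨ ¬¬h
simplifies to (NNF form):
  h ∨ m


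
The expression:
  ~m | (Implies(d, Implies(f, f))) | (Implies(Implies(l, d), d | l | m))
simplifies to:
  True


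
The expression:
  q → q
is always true.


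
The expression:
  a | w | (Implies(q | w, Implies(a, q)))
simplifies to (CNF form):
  True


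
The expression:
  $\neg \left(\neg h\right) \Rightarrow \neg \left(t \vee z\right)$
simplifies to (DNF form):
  $\left(\neg t \wedge \neg z\right) \vee \neg h$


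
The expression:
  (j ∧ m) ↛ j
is never true.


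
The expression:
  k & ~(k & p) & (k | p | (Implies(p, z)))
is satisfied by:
  {k: True, p: False}


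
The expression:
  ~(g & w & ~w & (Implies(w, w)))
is always true.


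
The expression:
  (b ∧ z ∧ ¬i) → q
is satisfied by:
  {i: True, q: True, z: False, b: False}
  {i: True, z: False, q: False, b: False}
  {q: True, i: False, z: False, b: False}
  {i: False, z: False, q: False, b: False}
  {b: True, i: True, q: True, z: False}
  {b: True, i: True, z: False, q: False}
  {b: True, q: True, i: False, z: False}
  {b: True, i: False, z: False, q: False}
  {i: True, z: True, q: True, b: False}
  {i: True, z: True, b: False, q: False}
  {z: True, q: True, b: False, i: False}
  {z: True, b: False, q: False, i: False}
  {i: True, z: True, b: True, q: True}
  {i: True, z: True, b: True, q: False}
  {z: True, b: True, q: True, i: False}


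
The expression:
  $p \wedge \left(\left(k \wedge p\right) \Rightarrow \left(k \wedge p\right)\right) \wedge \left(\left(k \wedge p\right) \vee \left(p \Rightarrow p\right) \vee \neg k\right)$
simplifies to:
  $p$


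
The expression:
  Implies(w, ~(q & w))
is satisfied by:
  {w: False, q: False}
  {q: True, w: False}
  {w: True, q: False}


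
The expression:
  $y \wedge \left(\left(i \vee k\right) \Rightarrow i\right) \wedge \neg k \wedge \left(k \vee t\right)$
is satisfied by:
  {t: True, y: True, k: False}


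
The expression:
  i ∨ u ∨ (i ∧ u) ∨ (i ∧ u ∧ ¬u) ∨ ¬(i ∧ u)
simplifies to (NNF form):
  True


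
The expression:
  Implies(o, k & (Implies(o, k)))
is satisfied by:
  {k: True, o: False}
  {o: False, k: False}
  {o: True, k: True}


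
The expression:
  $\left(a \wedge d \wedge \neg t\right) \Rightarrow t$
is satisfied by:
  {t: True, a: False, d: False}
  {t: False, a: False, d: False}
  {d: True, t: True, a: False}
  {d: True, t: False, a: False}
  {a: True, t: True, d: False}
  {a: True, t: False, d: False}
  {a: True, d: True, t: True}


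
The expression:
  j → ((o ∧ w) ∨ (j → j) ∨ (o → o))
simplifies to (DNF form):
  True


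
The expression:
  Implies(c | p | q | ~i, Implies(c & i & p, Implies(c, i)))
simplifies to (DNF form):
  True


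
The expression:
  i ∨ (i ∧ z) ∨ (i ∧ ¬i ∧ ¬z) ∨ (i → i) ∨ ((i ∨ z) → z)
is always true.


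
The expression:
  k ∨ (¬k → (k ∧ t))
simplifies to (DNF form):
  k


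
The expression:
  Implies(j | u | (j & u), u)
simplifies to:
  u | ~j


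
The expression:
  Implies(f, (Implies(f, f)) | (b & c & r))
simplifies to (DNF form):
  True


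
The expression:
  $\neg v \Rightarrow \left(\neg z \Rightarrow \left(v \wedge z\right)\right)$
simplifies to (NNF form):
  $v \vee z$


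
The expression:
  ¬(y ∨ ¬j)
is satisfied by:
  {j: True, y: False}


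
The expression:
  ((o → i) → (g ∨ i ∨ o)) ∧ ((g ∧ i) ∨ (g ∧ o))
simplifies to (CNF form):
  g ∧ (i ∨ o)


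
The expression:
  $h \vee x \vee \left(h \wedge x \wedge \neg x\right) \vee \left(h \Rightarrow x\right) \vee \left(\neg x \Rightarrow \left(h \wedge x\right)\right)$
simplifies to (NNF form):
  $\text{True}$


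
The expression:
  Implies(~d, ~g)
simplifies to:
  d | ~g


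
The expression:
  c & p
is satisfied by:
  {c: True, p: True}


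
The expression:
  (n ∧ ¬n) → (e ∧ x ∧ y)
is always true.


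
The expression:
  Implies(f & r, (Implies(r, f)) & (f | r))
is always true.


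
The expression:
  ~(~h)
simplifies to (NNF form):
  h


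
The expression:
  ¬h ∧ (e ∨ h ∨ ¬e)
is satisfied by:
  {h: False}


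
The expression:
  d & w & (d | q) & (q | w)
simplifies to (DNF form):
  d & w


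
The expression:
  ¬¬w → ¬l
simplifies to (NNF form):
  ¬l ∨ ¬w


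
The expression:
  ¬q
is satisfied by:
  {q: False}


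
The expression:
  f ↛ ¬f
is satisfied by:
  {f: True}


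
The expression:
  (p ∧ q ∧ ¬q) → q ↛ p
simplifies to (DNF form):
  True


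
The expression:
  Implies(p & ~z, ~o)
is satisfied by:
  {z: True, p: False, o: False}
  {p: False, o: False, z: False}
  {z: True, o: True, p: False}
  {o: True, p: False, z: False}
  {z: True, p: True, o: False}
  {p: True, z: False, o: False}
  {z: True, o: True, p: True}


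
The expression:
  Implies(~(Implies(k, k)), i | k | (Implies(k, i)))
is always true.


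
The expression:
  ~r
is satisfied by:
  {r: False}


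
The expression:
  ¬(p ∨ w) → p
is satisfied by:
  {p: True, w: True}
  {p: True, w: False}
  {w: True, p: False}


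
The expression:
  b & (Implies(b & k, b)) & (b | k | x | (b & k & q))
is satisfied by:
  {b: True}


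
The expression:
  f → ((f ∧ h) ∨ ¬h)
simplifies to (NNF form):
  True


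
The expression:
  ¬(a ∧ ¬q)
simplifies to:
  q ∨ ¬a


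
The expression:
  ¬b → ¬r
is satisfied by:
  {b: True, r: False}
  {r: False, b: False}
  {r: True, b: True}


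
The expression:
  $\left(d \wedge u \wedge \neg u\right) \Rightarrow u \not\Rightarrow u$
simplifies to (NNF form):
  $\text{True}$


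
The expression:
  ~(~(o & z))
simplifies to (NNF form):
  o & z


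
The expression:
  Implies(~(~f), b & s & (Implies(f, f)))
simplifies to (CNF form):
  (b | ~f) & (s | ~f)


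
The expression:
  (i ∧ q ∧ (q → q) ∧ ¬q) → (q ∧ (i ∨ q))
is always true.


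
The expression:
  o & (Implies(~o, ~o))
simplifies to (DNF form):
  o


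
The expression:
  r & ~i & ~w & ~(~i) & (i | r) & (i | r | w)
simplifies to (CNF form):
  False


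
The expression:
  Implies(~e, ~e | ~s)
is always true.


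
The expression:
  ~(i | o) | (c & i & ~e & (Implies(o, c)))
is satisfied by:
  {c: True, e: False, o: False, i: False}
  {c: False, e: False, o: False, i: False}
  {c: True, e: True, o: False, i: False}
  {e: True, c: False, o: False, i: False}
  {i: True, c: True, e: False, o: False}
  {i: True, c: True, o: True, e: False}


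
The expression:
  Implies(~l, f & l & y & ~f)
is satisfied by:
  {l: True}


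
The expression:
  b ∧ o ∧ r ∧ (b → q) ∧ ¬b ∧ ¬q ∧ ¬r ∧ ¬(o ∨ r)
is never true.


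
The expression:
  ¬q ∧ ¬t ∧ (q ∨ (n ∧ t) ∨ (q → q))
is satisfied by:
  {q: False, t: False}
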